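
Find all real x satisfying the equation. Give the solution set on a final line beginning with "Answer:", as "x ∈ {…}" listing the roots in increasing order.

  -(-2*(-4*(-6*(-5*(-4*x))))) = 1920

Step 1. [-(-2*(-4*(-6*(-5*(-4*x))))) = 1920] flip signs both sides ⇒ neg: -2*(-4*(-6*(-5*(-4*x)))) = -1920.
Step 2. [-2*(-4*(-6*(-5*(-4*x)))) = -1920] divide by the outer -2. So div: -4*(-6*(-5*(-4*x))) = 960.
Step 3. [-4*(-6*(-5*(-4*x))) = 960] divide by the outer -4, so div: -6*(-5*(-4*x)) = -240.
Step 4. [-6*(-5*(-4*x)) = -240] -6 out front; divide by -6 ⇒ div: -5*(-4*x) = 40.
Step 5. [-5*(-4*x) = 40] leading coefficient -5: divide by -5, so div: -4*x = -8.
Step 6. [-4*x = -8] leading coefficient -4: divide by -4 ⇒ div: x = 2.

Answer: x ∈ {2}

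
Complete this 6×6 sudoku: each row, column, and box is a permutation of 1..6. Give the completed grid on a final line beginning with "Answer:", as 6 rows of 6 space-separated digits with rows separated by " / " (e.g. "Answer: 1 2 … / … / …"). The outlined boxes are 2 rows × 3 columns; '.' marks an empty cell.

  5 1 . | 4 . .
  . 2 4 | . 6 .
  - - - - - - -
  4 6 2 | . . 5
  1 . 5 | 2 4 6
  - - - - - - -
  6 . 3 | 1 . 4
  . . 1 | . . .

Step 1. [r5c5∈{2,5}] across row 5, 2 lands solely at r5c5, so r5c5=2.
Step 2. [r1c5∈{3}] r1c5 has the single candidate 3, so r1c5=3.
Step 3. [r6c4∈{3,5,6}] 6 has one home in row 6: r6c4 ⇒ r6c4=6.
Step 4. [r6c5∈{5}] r6c5's peers cover all but 5. So r6c5=5.
Step 5. [r6c6∈{3}] r6c6's peers cover all but 3 ⇒ r6c6=3.
Step 6. [r2c1∈{3}] r2c1 has the single candidate 3. So r2c1=3.
Step 7. [r1c3∈{6}] r1c3 has the single candidate 6, so r1c3=6.
Step 8. [r2c4∈{5}] r2c4 has the single candidate 5 ⇒ r2c4=5.
Step 9. [r1c6∈{2}] r1c6's peers cover all but 2 ⇒ r1c6=2.
Step 10. [r3c4∈{3}] only 3 remains possible at r3c4, so r3c4=3.
Step 11. [r4c2∈{3}] r4c2 is down to just 3, so r4c2=3.
Step 12. [r5c2∈{5}] nothing but 5 survives at r5c2 ⇒ r5c2=5.
Step 13. [r6c2∈{4}] r6c2's peers cover all but 4. So r6c2=4.
Step 14. [r2c6∈{1}] nothing but 1 survives at r2c6, so r2c6=1.
Step 15. [r6c1∈{2}] r6c1 has the single candidate 2, so r6c1=2.
Step 16. [r3c5∈{1}] r3c5 is down to just 1 ⇒ r3c5=1.

Answer: 5 1 6 4 3 2 / 3 2 4 5 6 1 / 4 6 2 3 1 5 / 1 3 5 2 4 6 / 6 5 3 1 2 4 / 2 4 1 6 5 3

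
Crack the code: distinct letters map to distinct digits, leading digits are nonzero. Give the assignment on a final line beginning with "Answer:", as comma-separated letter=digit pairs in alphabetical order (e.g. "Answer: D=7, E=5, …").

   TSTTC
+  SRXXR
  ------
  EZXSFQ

Step 1. [col 1: C + R ≡ Q (mod 10)] column 1 (C + R ≡ Q (mod 10), carry-in 0) doesn't pin R yet; pick R=6 and continue, so R=6.
Step 2. [col 1: C + R ≡ Q (mod 10)] no forcing yet in column 1 (carry-in 0); C=9 is free and consistent — try it. So C=9.
Step 3. [col 1: C + R ≡ Q (mod 10)] in column 1 we have C+R≡Q with carry-in 0; given C=9, R=6 and digits 6,9 already taken and all letters distinct, that pins Q to 5. So Q=5.
Step 4. [col 2: T + X ≡ F (mod 10)] column 2 (T + X ≡ F (mod 10), carry-in 1) doesn't pin X yet; pick X=3 and continue, so X=3.
Step 5. [col 2: T + X ≡ F (mod 10)] T=4 is one option consistent with column 2 (T + X ≡ F (mod 10), carry-in 1) — take it, so T=4.
Step 6. [col 2: T + X ≡ F (mod 10)] column 2: given T=4, X=3, carry-in 1, and digits 3,4,5,6,9 already taken and all letters distinct, T+X≡F (mod 10) forces F=8 ⇒ F=8.
Step 7. [col 3: T + X ≡ S (mod 10)] column 3 reads T+X+carry(0)=S with T=4, X=3; with digits 3,4,5,6,8,9 already taken and all letters distinct, the only value for S is 7, so S=7.
Step 8. [col 5: T + S ≡ Z (mod 10)] column 5: given T=4, S=7, carry-in 1, and digits 3,4,5,6,7,8,9 already taken and all letters distinct, T+S≡Z (mod 10) forces Z=2 ⇒ Z=2.
Step 9. [col 6: carry → E] in column 6 we have ·+·≡E with carry-in 1; given nothing yet and digits 2,3,4,5,6,7,8,9 already taken and all letters distinct, that pins E to 1 ⇒ E=1.

Answer: C=9, E=1, F=8, Q=5, R=6, S=7, T=4, X=3, Z=2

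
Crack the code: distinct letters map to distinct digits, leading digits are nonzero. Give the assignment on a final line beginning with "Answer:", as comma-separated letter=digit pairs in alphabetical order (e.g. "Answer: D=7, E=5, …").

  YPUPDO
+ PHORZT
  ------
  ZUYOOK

Step 1. [col 1: O + T ≡ K (mod 10)] K=8 is one option consistent with column 1 (O + T ≡ K (mod 10), carry-in 0) — take it ⇒ K=8.
Step 2. [col 1: O + T ≡ K (mod 10)] no forcing yet in column 1 (carry-in 0); O=3 is free and consistent — try it ⇒ O=3.
Step 3. [col 1: O + T ≡ K (mod 10)] from column 1 (O=3, K=8, carry-in 0, digits 3,8 already taken and all letters distinct): T must equal 5. So T=5.
Step 4. [col 2: D + Z ≡ O (mod 10)] no forcing yet in column 2 (carry-in 0); Z=7 is free and consistent — try it, so Z=7.
Step 5. [col 2: D + Z ≡ O (mod 10)] in column 2 we have D+Z≡O with carry-in 0; given Z=7, O=3 and digits 3,5,7,8 already taken and all letters distinct, that pins D to 6 ⇒ D=6.
Step 6. [col 3: P + R ≡ O (mod 10)] column 3 (P + R ≡ O (mod 10), carry-in 1) doesn't pin R yet; pick R=0 and continue. So R=0.
Step 7. [col 3: P + R ≡ O (mod 10)] from column 3 (R=0, O=3, carry-in 1, digits 0,3,5,6,7,8 already taken and all letters distinct): P must equal 2, so P=2.
Step 8. [col 4: U + O ≡ Y (mod 10)] column 4 reads U+O+carry(0)=Y with O=3; with digits 0,2,3,5,6,7,8 already taken and all letters distinct, the only value for U is 1. So U=1.
Step 9. [col 4: U + O ≡ Y (mod 10)] in column 4 we have U+O≡Y with carry-in 0; given U=1, O=3 and digits 0,1,2,3,5,6,7,8 already taken and all letters distinct, that pins Y to 4, so Y=4.
Step 10. [col 5: P + H ≡ U (mod 10)] in column 5 we have P+H≡U with carry-in 0; given P=2, U=1 and digits 0,1,2,3,4,5,6,7,8 already taken and all letters distinct, that pins H to 9, so H=9.

Answer: D=6, H=9, K=8, O=3, P=2, R=0, T=5, U=1, Y=4, Z=7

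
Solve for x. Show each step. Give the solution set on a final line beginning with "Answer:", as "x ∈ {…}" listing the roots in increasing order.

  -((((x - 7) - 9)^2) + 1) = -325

Step 1. [-((((x - 7) - 9)^2) + 1) = -325] leading − — multiply by −1. So neg: (((x - 7) - 9)^2) + 1 = 325.
Step 2. [(((x - 7) - 9)^2) + 1 = 325] peel the +1: subtract 1 from each side, so sub: ((x - 7) - 9)^2 = 324.
Step 3. [((x - 7) - 9)^2 = 324] 324 ≥ 0, LHS is (·)² — take ±√. So sqrt: (x - 7) - 9 = 18 or -18.
Step 4. [(x - 7) - 9 = 18 or -18] 9 comes off first (add 9) ⇒ sub: x - 7 = 27 or -9.
Step 5. [x - 7 = 27 or -9] -7 is outermost — add 7 both sides. So sub: x = 34 or -2.

Answer: x ∈ {-2, 34}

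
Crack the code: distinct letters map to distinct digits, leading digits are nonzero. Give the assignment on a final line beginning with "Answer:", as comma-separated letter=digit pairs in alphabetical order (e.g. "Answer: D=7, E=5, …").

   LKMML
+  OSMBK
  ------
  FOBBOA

Step 1. [col 1: L + K ≡ A (mod 10)] several values work for A in column 1 (L + K ≡ A (mod 10), carry-in 0); try A=5, so A=5.
Step 2. [F] the sum has 6 digits but both addends have 5; that extra leading digit F is the final carry, namely 1, so F=1.
Step 3. [col 1: L + K ≡ A (mod 10)] column 1 (L + K ≡ A (mod 10), carry-in 0) doesn't pin L yet; pick L=9 and continue ⇒ L=9.
Step 4. [col 1: L + K ≡ A (mod 10)] in column 1 we have L+K≡A with carry-in 0; given L=9, A=5 and digits 1,5,9 already taken and all letters distinct, that pins K to 6 ⇒ K=6.
Step 5. [col 2: M + B ≡ O (mod 10)] several values work for O in column 2 (M + B ≡ O (mod 10), carry-in 1); try O=7 ⇒ O=7.
Step 6. [col 2: M + B ≡ O (mod 10)] column 2 (M + B ≡ O (mod 10), carry-in 1) doesn't pin M yet; pick M=2 and continue ⇒ M=2.
Step 7. [col 2: M + B ≡ O (mod 10)] in column 2 we have M+B≡O with carry-in 1; given M=2, O=7 and digits 1,2,5,6,7,9 already taken and all letters distinct, that pins B to 4 ⇒ B=4.
Step 8. [col 4: K + S ≡ B (mod 10)] from column 4 (K=6, B=4, carry-in 0, digits 1,2,4,5,6,7,9 already taken and all letters distinct): S must equal 8, so S=8.

Answer: A=5, B=4, F=1, K=6, L=9, M=2, O=7, S=8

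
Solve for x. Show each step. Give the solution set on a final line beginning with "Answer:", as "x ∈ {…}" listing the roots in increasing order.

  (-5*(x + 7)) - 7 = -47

Step 1. [(-5*(x + 7)) - 7 = -47] the outer -7 inverts by adding 7, so sub: -5*(x + 7) = -40.
Step 2. [-5*(x + 7) = -40] -5·(inner) — divide through by -5. So div: x + 7 = 8.
Step 3. [x + 7 = 8] +7 is outermost — subtract 7 both sides. So sub: x = 1.

Answer: x ∈ {1}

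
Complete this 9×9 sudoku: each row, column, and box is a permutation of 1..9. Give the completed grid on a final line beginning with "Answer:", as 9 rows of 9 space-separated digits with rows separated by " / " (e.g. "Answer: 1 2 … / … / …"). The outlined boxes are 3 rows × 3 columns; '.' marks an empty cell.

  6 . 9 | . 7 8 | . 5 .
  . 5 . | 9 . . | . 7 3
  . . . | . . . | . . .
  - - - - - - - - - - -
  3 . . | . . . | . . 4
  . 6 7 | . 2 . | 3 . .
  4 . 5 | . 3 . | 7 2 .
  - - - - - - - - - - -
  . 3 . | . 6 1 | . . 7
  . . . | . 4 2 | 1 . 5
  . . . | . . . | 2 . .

Step 1. [r1c4∈{1,2,3,4}] across row 1, 3 lands solely at r1c4. So r1c4=3.
Step 2. [r3c4∈{1,2,4,5,6}] r3c4 is the only open cell in col 4 admitting 2, so r3c4=2.
Step 3. [r4c7∈{5,6,8,9}] r4c7 is the only open cell in col 7 admitting 5 ⇒ r4c7=5.
Step 4. [r1c7∈{4}] r1c7's peers cover all but 4 ⇒ r1c7=4.
Step 5. [r9c6∈{3,5,7,9}] in col 6, 3 fits only at r9c6 ⇒ r9c6=3.
Step 6. [r9c5∈{5,8,9}] r9c5 is the only open cell in box 8 admitting 9. So r9c5=9.
Step 7. [r4c5∈{1,8}] r4c5 is the only open cell in col 5 admitting 8 ⇒ r4c5=8.
Step 8. [r2c5∈{1}] nothing but 1 survives at r2c5, so r2c5=1.
Step 9. [r5c4∈{1,4,5}] 4 has one home in col 4: r5c4. So r5c4=4.
Step 10. [r8c8∈{3,6,8,9}] row 8 places 3 nowhere but r8c8 ⇒ r8c8=3.
Step 11. [r4c6∈{6,7,9}] in col 6, 7 fits only at r4c6. So r4c6=7.
Step 12. [r3c3∈{1,3,4,8}] across row 3, 3 lands solely at r3c3 ⇒ r3c3=3.
Step 13. [r8c3∈{6,8}] row 8 places 6 nowhere but r8c3. So r8c3=6.
Step 14. [r1c9∈{1,2}] in col 9, 2 fits only at r1c9, so r1c9=2.
Step 15. [r1c2∈{1}] r1c2's peers cover all but 1, so r1c2=1.
Step 16. [r4c2∈{2,9}] across col 2, 2 lands solely at r4c2 ⇒ r4c2=2.
Step 17. [r4c8∈{1,6,9}] r4c8 is the only open cell in row 4 admitting 9, so r4c8=9.
Step 18. [r6c9∈{1,6,8}] across box 6, 6 lands solely at r6c9. So r6c9=6.
Step 19. [r9c9∈{8}] r9c9's peers cover all but 8. So r9c9=8.
Step 20. [r6c2∈{8,9}] across row 6, 8 lands solely at r6c2, so r6c2=8.
Step 21. [r5c1∈{1,9}] r5c1 is the only open cell in box 4 admitting 9, so r5c1=9.
Step 22. [r9c1∈{1,5,7}] col 1 places 1 nowhere but r9c1. So r9c1=1.
Step 23. [r9c3∈{4}] r9c3's peers cover all but 4. So r9c3=4.
Step 24. [r9c2∈{7}] r9c2's peers cover all but 7, so r9c2=7.
Step 25. [r8c1∈{8}] r8c1's peers cover all but 8 ⇒ r8c1=8.
Step 26. [r2c1∈{2}] only 2 remains possible at r2c1, so r2c1=2.
Step 27. [r5c9∈{1}] r5c9's peers cover all but 1, so r5c9=1.
Step 28. [r2c6∈{4,6}] in row 2, 4 fits only at r2c6 ⇒ r2c6=4.
Step 29. [r2c7∈{6,8}] in row 2, 6 fits only at r2c7. So r2c7=6.
Step 30. [r3c7∈{8,9}] r3c7 is the only open cell in col 7 admitting 8, so r3c7=8.
Step 31. [r7c4∈{5,8}] across row 7, 8 lands solely at r7c4 ⇒ r7c4=8.
Step 32. [r3c6∈{5,6}] r3c6 is the only open cell in row 3 admitting 6, so r3c6=6.
Step 33. [r4c3∈{1}] r4c3 is down to just 1, so r4c3=1.
Step 34. [r4c4∈{6}] nothing but 6 survives at r4c4 ⇒ r4c4=6.
Step 35. [r7c8∈{4}] r7c8's peers cover all but 4, so r7c8=4.
Step 36. [r7c7∈{9}] only 9 remains possible at r7c7. So r7c7=9.
Step 37. [r5c6∈{5}] r5c6 has the single candidate 5. So r5c6=5.
Step 38. [r7c3∈{2}] nothing but 2 survives at r7c3. So r7c3=2.
Step 39. [r3c9∈{9}] r3c9 has the single candidate 9. So r3c9=9.
Step 40. [r6c6∈{9}] nothing but 9 survives at r6c6, so r6c6=9.
Step 41. [r9c8∈{6}] nothing but 6 survives at r9c8, so r9c8=6.
Step 42. [r3c2∈{4}] r3c2 has the single candidate 4, so r3c2=4.
Step 43. [r3c5∈{5}] r3c5's peers cover all but 5. So r3c5=5.
Step 44. [r8c2∈{9}] r8c2's peers cover all but 9, so r8c2=9.
Step 45. [r5c8∈{8}] nothing but 8 survives at r5c8 ⇒ r5c8=8.
Step 46. [r2c3∈{8}] nothing but 8 survives at r2c3, so r2c3=8.
Step 47. [r3c1∈{7}] r3c1 has the single candidate 7, so r3c1=7.
Step 48. [r8c4∈{7}] only 7 remains possible at r8c4 ⇒ r8c4=7.
Step 49. [r9c4∈{5}] r9c4 has the single candidate 5. So r9c4=5.
Step 50. [r7c1∈{5}] r7c1 is down to just 5 ⇒ r7c1=5.
Step 51. [r3c8∈{1}] only 1 remains possible at r3c8 ⇒ r3c8=1.
Step 52. [r6c4∈{1}] r6c4 has the single candidate 1, so r6c4=1.

Answer: 6 1 9 3 7 8 4 5 2 / 2 5 8 9 1 4 6 7 3 / 7 4 3 2 5 6 8 1 9 / 3 2 1 6 8 7 5 9 4 / 9 6 7 4 2 5 3 8 1 / 4 8 5 1 3 9 7 2 6 / 5 3 2 8 6 1 9 4 7 / 8 9 6 7 4 2 1 3 5 / 1 7 4 5 9 3 2 6 8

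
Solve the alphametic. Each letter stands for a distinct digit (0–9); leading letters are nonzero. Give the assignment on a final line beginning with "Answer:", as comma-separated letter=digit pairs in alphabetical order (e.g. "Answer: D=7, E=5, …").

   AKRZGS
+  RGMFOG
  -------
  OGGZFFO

Step 1. [col 1: S + G ≡ O (mod 10)] G=4 is one option consistent with column 1 (S + G ≡ O (mod 10), carry-in 0) — take it, so G=4.
Step 2. [col 1: S + G ≡ O (mod 10)] column 1 (S + G ≡ O (mod 10), carry-in 0) doesn't pin O yet; pick O=1 and continue. So O=1.
Step 3. [col 1: S + G ≡ O (mod 10)] from column 1 (G=4, O=1, carry-in 0, digits 1,4 already taken and all letters distinct): S must equal 7 ⇒ S=7.
Step 4. [col 2: G + O ≡ F (mod 10)] column 2 reads G+O+carry(1)=F with G=4, O=1; with digits 1,4,7 already taken and all letters distinct, the only value for F is 6 ⇒ F=6.
Step 5. [col 3: Z + F ≡ F (mod 10)] in column 3 we have Z+F≡F with carry-in 0; given F=6 and digits 1,4,6,7 already taken and all letters distinct, that pins Z to 0. So Z=0.
Step 6. [col 4: R + M ≡ Z (mod 10)] M=2 is one option consistent with column 4 (R + M ≡ Z (mod 10), carry-in 0) — take it. So M=2.
Step 7. [col 4: R + M ≡ Z (mod 10)] column 4 reads R+M+carry(0)=Z with M=2, Z=0; with digits 0,1,2,4,6,7 already taken and all letters distinct, the only value for R is 8 ⇒ R=8.
Step 8. [col 5: K + G ≡ G (mod 10)] column 5: given G=4, carry-in 1, and digits 0,1,2,4,6,7,8 already taken and all letters distinct, K+G≡G (mod 10) forces K=9. So K=9.
Step 9. [col 6: A + R ≡ G (mod 10)] column 6 reads A+R+carry(1)=G with R=8, G=4; with digits 0,1,2,4,6,7,8,9 already taken and all letters distinct, the only value for A is 5. So A=5.

Answer: A=5, F=6, G=4, K=9, M=2, O=1, R=8, S=7, Z=0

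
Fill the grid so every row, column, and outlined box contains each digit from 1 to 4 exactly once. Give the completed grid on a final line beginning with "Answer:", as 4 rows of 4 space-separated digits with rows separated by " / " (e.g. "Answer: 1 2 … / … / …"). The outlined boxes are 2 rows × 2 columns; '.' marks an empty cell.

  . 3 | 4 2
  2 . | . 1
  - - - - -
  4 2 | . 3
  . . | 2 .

Step 1. [r1c1∈{1}] r1c1 has the single candidate 1, so r1c1=1.
Step 2. [r2c3∈{3}] r2c3 has the single candidate 3 ⇒ r2c3=3.
Step 3. [r2c2∈{4}] nothing but 4 survives at r2c2 ⇒ r2c2=4.
Step 4. [r3c3∈{1}] nothing but 1 survives at r3c3, so r3c3=1.
Step 5. [r4c2∈{1}] only 1 remains possible at r4c2, so r4c2=1.
Step 6. [r4c1∈{3}] nothing but 3 survives at r4c1 ⇒ r4c1=3.
Step 7. [r4c4∈{4}] r4c4 has the single candidate 4, so r4c4=4.

Answer: 1 3 4 2 / 2 4 3 1 / 4 2 1 3 / 3 1 2 4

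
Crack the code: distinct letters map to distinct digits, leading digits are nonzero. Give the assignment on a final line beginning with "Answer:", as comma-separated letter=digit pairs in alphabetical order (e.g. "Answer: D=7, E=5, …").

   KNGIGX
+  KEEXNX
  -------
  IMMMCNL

Step 1. [col 1: X + X ≡ L (mod 10)] X=5 is one option consistent with column 1 (X + X ≡ L (mod 10), carry-in 0) — take it. So X=5.
Step 2. [col 1: X + X ≡ L (mod 10)] column 1 reads X+X+carry(0)=L with X=5; with digits 5 already taken and all letters distinct, the only value for L is 0. So L=0.
Step 3. [I] adding two 6-digit numbers gives at most 6+1 digits, and here it does — I is that final carry and must be 1. So I=1.
Step 4. [col 2: G + N ≡ N (mod 10)] column 2 reads G+N+carry(1)=N with nothing yet; with digits 0,1,5 already taken and all letters distinct, the only value for G is 9, so G=9.
Step 5. [col 2: G + N ≡ N (mod 10)] column 2 (G + N ≡ N (mod 10), carry-in 1) doesn't pin N yet; pick N=8 and continue. So N=8.
Step 6. [col 3: I + X ≡ C (mod 10)] column 3: given I=1, X=5, carry-in 1, and digits 0,1,5,8,9 already taken and all letters distinct, I+X≡C (mod 10) forces C=7, so C=7.
Step 7. [col 4: G + E ≡ M (mod 10)] no forcing yet in column 4 (carry-in 0); M=3 is free and consistent — try it ⇒ M=3.
Step 8. [col 4: G + E ≡ M (mod 10)] from column 4 (G=9, M=3, carry-in 0, digits 0,1,3,5,7,8,9 already taken and all letters distinct): E must equal 4. So E=4.
Step 9. [col 6: K + K ≡ M (mod 10)] from column 6 (M=3, carry-in 1, digits 0,1,3,4,5,7,8,9 already taken and all letters distinct): K must equal 6. So K=6.

Answer: C=7, E=4, G=9, I=1, K=6, L=0, M=3, N=8, X=5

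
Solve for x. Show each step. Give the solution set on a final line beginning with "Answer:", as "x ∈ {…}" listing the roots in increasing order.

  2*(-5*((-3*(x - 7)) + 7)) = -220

Step 1. [2*(-5*((-3*(x - 7)) + 7)) = -220] 2 out front; divide by 2 ⇒ div: -5*((-3*(x - 7)) + 7) = -110.
Step 2. [-5*((-3*(x - 7)) + 7) = -110] LHS = -5·(…); ÷-5 both sides. So div: (-3*(x - 7)) + 7 = 22.
Step 3. [(-3*(x - 7)) + 7 = 22] +7 is outermost — subtract 7 both sides, so sub: -3*(x - 7) = 15.
Step 4. [-3*(x - 7) = 15] divide by the outer -3, so div: x - 7 = -5.
Step 5. [x - 7 = -5] add 7: x sits inside (… - 7) ⇒ sub: x = 2.

Answer: x ∈ {2}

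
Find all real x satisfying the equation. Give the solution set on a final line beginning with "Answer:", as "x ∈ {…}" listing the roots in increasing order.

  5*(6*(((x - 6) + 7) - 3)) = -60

Step 1. [5*(6*(((x - 6) + 7) - 3)) = -60] divide by the outer 5, so div: 6*(((x - 6) + 7) - 3) = -12.
Step 2. [6*(((x - 6) + 7) - 3) = -12] 6·(inner) — divide through by 6 ⇒ div: ((x - 6) + 7) - 3 = -2.
Step 3. [((x - 6) + 7) - 3 = -2] add 3: x sits inside (… - 3), so sub: (x - 6) + 7 = 1.
Step 4. [(x - 6) + 7 = 1] peel the +7: subtract 7 from each side ⇒ sub: x - 6 = -6.
Step 5. [x - 6 = -6] peel the -6: add 6 from each side, so sub: x = 0.

Answer: x ∈ {0}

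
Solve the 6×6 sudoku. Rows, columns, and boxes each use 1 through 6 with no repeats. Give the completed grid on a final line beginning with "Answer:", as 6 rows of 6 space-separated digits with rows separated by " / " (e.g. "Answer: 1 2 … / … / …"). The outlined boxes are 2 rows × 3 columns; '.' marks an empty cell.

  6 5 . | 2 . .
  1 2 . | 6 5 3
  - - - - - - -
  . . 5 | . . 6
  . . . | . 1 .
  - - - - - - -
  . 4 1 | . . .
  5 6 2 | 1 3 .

Step 1. [r4c2∈{3}] only 3 remains possible at r4c2. So r4c2=3.
Step 2. [r1c5∈{4}] r1c5's peers cover all but 4. So r1c5=4.
Step 3. [r3c5∈{2}] r3c5 has the single candidate 2, so r3c5=2.
Step 4. [r3c1∈{4}] r3c1 is down to just 4 ⇒ r3c1=4.
Step 5. [r5c4∈{5}] nothing but 5 survives at r5c4, so r5c4=5.
Step 6. [r4c6∈{4,5}] r4c6 is the only open cell in row 4 admitting 5. So r4c6=5.
Step 7. [r1c3∈{3}] r1c3's peers cover all but 3, so r1c3=3.
Step 8. [r3c2∈{1}] nothing but 1 survives at r3c2, so r3c2=1.
Step 9. [r4c1∈{2}] nothing but 2 survives at r4c1. So r4c1=2.
Step 10. [r5c6∈{2}] r5c6 has the single candidate 2 ⇒ r5c6=2.
Step 11. [r3c4∈{3}] only 3 remains possible at r3c4 ⇒ r3c4=3.
Step 12. [r6c6∈{4}] only 4 remains possible at r6c6 ⇒ r6c6=4.
Step 13. [r4c4∈{4}] only 4 remains possible at r4c4 ⇒ r4c4=4.
Step 14. [r5c1∈{3}] r5c1 is down to just 3 ⇒ r5c1=3.
Step 15. [r4c3∈{6}] r4c3 is down to just 6. So r4c3=6.
Step 16. [r2c3∈{4}] r2c3 has the single candidate 4. So r2c3=4.
Step 17. [r1c6∈{1}] r1c6's peers cover all but 1, so r1c6=1.
Step 18. [r5c5∈{6}] r5c5's peers cover all but 6, so r5c5=6.

Answer: 6 5 3 2 4 1 / 1 2 4 6 5 3 / 4 1 5 3 2 6 / 2 3 6 4 1 5 / 3 4 1 5 6 2 / 5 6 2 1 3 4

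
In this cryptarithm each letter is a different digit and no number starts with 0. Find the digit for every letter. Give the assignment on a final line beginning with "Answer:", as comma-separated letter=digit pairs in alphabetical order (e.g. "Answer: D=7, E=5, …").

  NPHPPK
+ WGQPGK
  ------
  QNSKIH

Step 1. [col 1: K + K ≡ H (mod 10)] column 1 (K + K ≡ H (mod 10), carry-in 0) doesn't pin K yet; pick K=5 and continue, so K=5.
Step 2. [col 1: K + K ≡ H (mod 10)] column 1 reads K+K+carry(0)=H with K=5; with digits 5 already taken and all letters distinct, the only value for H is 0. So H=0.
Step 3. [col 2: P + G ≡ I (mod 10)] I=2 is one option consistent with column 2 (P + G ≡ I (mod 10), carry-in 1) — take it. So I=2.
Step 4. [col 2: P + G ≡ I (mod 10)] no forcing yet in column 2 (carry-in 1); G=4 is free and consistent — try it. So G=4.
Step 5. [col 2: P + G ≡ I (mod 10)] from column 2 (G=4, I=2, carry-in 1, digits 0,2,4,5 already taken and all letters distinct): P must equal 7 ⇒ P=7.
Step 6. [col 4: H + Q ≡ S (mod 10)] from column 4 (H=0, carry-in 1, digits 0,2,4,5,7 already taken and all letters distinct): Q must equal 8, so Q=8.
Step 7. [col 4: H + Q ≡ S (mod 10)] in column 4 we have H+Q≡S with carry-in 1; given H=0, Q=8 and digits 0,2,4,5,7,8 already taken and all letters distinct, that pins S to 9. So S=9.
Step 8. [col 5: P + G ≡ N (mod 10)] column 5 reads P+G+carry(0)=N with P=7, G=4; with digits 0,2,4,5,7,8,9 already taken and all letters distinct, the only value for N is 1, so N=1.
Step 9. [col 6: N + W ≡ Q (mod 10)] in column 6 we have N+W≡Q with carry-in 1; given N=1, Q=8 and digits 0,1,2,4,5,7,8,9 already taken and all letters distinct, that pins W to 6, so W=6.

Answer: G=4, H=0, I=2, K=5, N=1, P=7, Q=8, S=9, W=6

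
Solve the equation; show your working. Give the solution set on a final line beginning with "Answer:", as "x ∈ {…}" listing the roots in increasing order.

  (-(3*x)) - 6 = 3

Step 1. [(-(3*x)) - 6 = 3] add 6: x sits inside (… - 6), so sub: -(3*x) = 9.
Step 2. [-(3*x) = 9] flip signs both sides ⇒ neg: 3*x = -9.
Step 3. [3*x = -9] divide by the outer 3. So div: x = -3.

Answer: x ∈ {-3}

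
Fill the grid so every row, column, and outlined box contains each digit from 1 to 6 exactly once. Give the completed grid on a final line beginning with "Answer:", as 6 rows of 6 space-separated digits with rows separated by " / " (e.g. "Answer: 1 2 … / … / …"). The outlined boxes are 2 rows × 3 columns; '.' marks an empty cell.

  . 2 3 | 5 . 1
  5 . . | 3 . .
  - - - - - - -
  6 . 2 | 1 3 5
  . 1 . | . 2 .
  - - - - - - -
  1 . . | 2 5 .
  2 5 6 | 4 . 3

Step 1. [r1c1∈{4}] only 4 remains possible at r1c1, so r1c1=4.
Step 2. [r4c6∈{4,6}] across box 4, 4 lands solely at r4c6. So r4c6=4.
Step 3. [r2c2∈{6}] only 6 remains possible at r2c2 ⇒ r2c2=6.
Step 4. [r5c2∈{3,4}] across row 5, 3 lands solely at r5c2. So r5c2=3.
Step 5. [r6c5∈{1}] only 1 remains possible at r6c5. So r6c5=1.
Step 6. [r4c3∈{5}] nothing but 5 survives at r4c3 ⇒ r4c3=5.
Step 7. [r4c4∈{6}] r4c4 has the single candidate 6, so r4c4=6.
Step 8. [r3c2∈{4}] r3c2 is down to just 4 ⇒ r3c2=4.
Step 9. [r2c5∈{4}] r2c5's peers cover all but 4 ⇒ r2c5=4.
Step 10. [r5c3∈{4}] only 4 remains possible at r5c3, so r5c3=4.
Step 11. [r4c1∈{3}] r4c1 has the single candidate 3. So r4c1=3.
Step 12. [r5c6∈{6}] nothing but 6 survives at r5c6. So r5c6=6.
Step 13. [r1c5∈{6}] r1c5's peers cover all but 6 ⇒ r1c5=6.
Step 14. [r2c6∈{2}] r2c6 has the single candidate 2 ⇒ r2c6=2.
Step 15. [r2c3∈{1}] only 1 remains possible at r2c3, so r2c3=1.

Answer: 4 2 3 5 6 1 / 5 6 1 3 4 2 / 6 4 2 1 3 5 / 3 1 5 6 2 4 / 1 3 4 2 5 6 / 2 5 6 4 1 3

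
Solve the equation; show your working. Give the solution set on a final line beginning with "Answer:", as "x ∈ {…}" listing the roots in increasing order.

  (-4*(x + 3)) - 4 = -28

Step 1. [(-4*(x + 3)) - 4 = -28] -4 is outermost — add 4 both sides. So sub: -4*(x + 3) = -24.
Step 2. [-4*(x + 3) = -24] leading coefficient -4: divide by -4, so div: x + 3 = 6.
Step 3. [x + 3 = 6] +3 is outermost — subtract 3 both sides. So sub: x = 3.

Answer: x ∈ {3}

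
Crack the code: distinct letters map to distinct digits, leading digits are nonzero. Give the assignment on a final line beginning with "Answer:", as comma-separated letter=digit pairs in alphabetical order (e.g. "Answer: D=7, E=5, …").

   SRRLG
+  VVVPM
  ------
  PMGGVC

Step 1. [col 1: G + M ≡ C (mod 10)] several values work for M in column 1 (G + M ≡ C (mod 10), carry-in 0); try M=5 ⇒ M=5.
Step 2. [P] adding two 5-digit numbers gives at most 5+1 digits, and here it does — P is that final carry and must be 1, so P=1.
Step 3. [col 1: G + M ≡ C (mod 10)] several values work for C in column 1 (G + M ≡ C (mod 10), carry-in 0); try C=3, so C=3.
Step 4. [col 1: G + M ≡ C (mod 10)] column 1: given M=5, C=3, carry-in 0, and digits 1,3,5 already taken and all letters distinct, G+M≡C (mod 10) forces G=8. So G=8.
Step 5. [col 2: L + P ≡ V (mod 10)] V=6 is one option consistent with column 2 (L + P ≡ V (mod 10), carry-in 1) — take it. So V=6.
Step 6. [col 2: L + P ≡ V (mod 10)] column 2 reads L+P+carry(1)=V with P=1, V=6; with digits 1,3,5,6,8 already taken and all letters distinct, the only value for L is 4. So L=4.
Step 7. [col 3: R + V ≡ G (mod 10)] in column 3 we have R+V≡G with carry-in 0; given V=6, G=8 and digits 1,3,4,5,6,8 already taken and all letters distinct, that pins R to 2, so R=2.
Step 8. [col 5: S + V ≡ M (mod 10)] column 5 reads S+V+carry(0)=M with V=6, M=5; with digits 1,2,3,4,5,6,8 already taken and all letters distinct, the only value for S is 9 ⇒ S=9.

Answer: C=3, G=8, L=4, M=5, P=1, R=2, S=9, V=6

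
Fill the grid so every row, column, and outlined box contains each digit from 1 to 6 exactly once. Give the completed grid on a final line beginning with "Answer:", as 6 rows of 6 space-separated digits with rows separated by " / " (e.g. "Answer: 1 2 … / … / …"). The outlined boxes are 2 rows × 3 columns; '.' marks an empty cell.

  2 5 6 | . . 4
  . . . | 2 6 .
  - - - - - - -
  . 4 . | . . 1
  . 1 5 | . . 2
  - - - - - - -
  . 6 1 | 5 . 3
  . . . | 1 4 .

Step 1. [r4c5∈{3}] r4c5 is down to just 3. So r4c5=3.
Step 2. [r2c2∈{3}] only 3 remains possible at r2c2 ⇒ r2c2=3.
Step 3. [r3c4∈{6}] r3c4 has the single candidate 6. So r3c4=6.
Step 4. [r3c1∈{3}] r3c1 is down to just 3 ⇒ r3c1=3.
Step 5. [r3c3∈{2}] only 2 remains possible at r3c3 ⇒ r3c3=2.
Step 6. [r2c3∈{4}] r2c3's peers cover all but 4, so r2c3=4.
Step 7. [r4c4∈{4}] nothing but 4 survives at r4c4 ⇒ r4c4=4.
Step 8. [r6c6∈{6}] only 6 remains possible at r6c6. So r6c6=6.
Step 9. [r6c2∈{2}] r6c2's peers cover all but 2, so r6c2=2.
Step 10. [r1c5∈{1}] r1c5 is down to just 1, so r1c5=1.
Step 11. [r2c6∈{5}] r2c6 has the single candidate 5. So r2c6=5.
Step 12. [r5c1∈{4}] only 4 remains possible at r5c1. So r5c1=4.
Step 13. [r5c5∈{2}] only 2 remains possible at r5c5 ⇒ r5c5=2.
Step 14. [r1c4∈{3}] r1c4 has the single candidate 3. So r1c4=3.
Step 15. [r2c1∈{1}] nothing but 1 survives at r2c1, so r2c1=1.
Step 16. [r6c1∈{5}] only 5 remains possible at r6c1. So r6c1=5.
Step 17. [r4c1∈{6}] only 6 remains possible at r4c1. So r4c1=6.
Step 18. [r6c3∈{3}] r6c3 is down to just 3 ⇒ r6c3=3.
Step 19. [r3c5∈{5}] only 5 remains possible at r3c5 ⇒ r3c5=5.

Answer: 2 5 6 3 1 4 / 1 3 4 2 6 5 / 3 4 2 6 5 1 / 6 1 5 4 3 2 / 4 6 1 5 2 3 / 5 2 3 1 4 6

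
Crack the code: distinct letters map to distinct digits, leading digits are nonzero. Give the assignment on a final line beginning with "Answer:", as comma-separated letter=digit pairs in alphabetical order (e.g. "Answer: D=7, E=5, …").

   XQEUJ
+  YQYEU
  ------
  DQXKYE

Step 1. [col 1: J + U ≡ E (mod 10)] J=8 is one option consistent with column 1 (J + U ≡ E (mod 10), carry-in 0) — take it, so J=8.
Step 2. [col 1: J + U ≡ E (mod 10)] column 1 (J + U ≡ E (mod 10), carry-in 0) doesn't pin E yet; pick E=2 and continue. So E=2.
Step 3. [col 1: J + U ≡ E (mod 10)] in column 1 we have J+U≡E with carry-in 0; given J=8, E=2 and digits 2,8 already taken and all letters distinct, that pins U to 4, so U=4.
Step 4. [D] D is the leading digit of a 6-digit sum of two 5-digit numbers; the final carry is exactly 1. So D=1.
Step 5. [col 2: U + E ≡ Y (mod 10)] column 2 reads U+E+carry(1)=Y with U=4, E=2; with digits 1,2,4,8 already taken and all letters distinct, the only value for Y is 7. So Y=7.
Step 6. [col 3: E + Y ≡ K (mod 10)] column 3 reads E+Y+carry(0)=K with E=2, Y=7; with digits 1,2,4,7,8 already taken and all letters distinct, the only value for K is 9. So K=9.
Step 7. [col 4: Q + Q ≡ X (mod 10)] several values work for Q in column 4 (Q + Q ≡ X (mod 10), carry-in 0); try Q=3 ⇒ Q=3.
Step 8. [col 4: Q + Q ≡ X (mod 10)] column 4 reads Q+Q+carry(0)=X with Q=3; with digits 1,2,3,4,7,8,9 already taken and all letters distinct, the only value for X is 6, so X=6.

Answer: D=1, E=2, J=8, K=9, Q=3, U=4, X=6, Y=7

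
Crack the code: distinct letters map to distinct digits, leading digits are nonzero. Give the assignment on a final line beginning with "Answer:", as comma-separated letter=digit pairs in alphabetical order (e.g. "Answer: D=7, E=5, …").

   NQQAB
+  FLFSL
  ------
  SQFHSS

Step 1. [col 1: B + L ≡ S (mod 10)] no forcing yet in column 1 (carry-in 0); S=1 is free and consistent — try it, so S=1.
Step 2. [col 1: B + L ≡ S (mod 10)] no forcing yet in column 1 (carry-in 0); L=4 is free and consistent — try it, so L=4.
Step 3. [col 1: B + L ≡ S (mod 10)] column 1 reads B+L+carry(0)=S with L=4, S=1; with digits 1,4 already taken and all letters distinct, the only value for B is 7 ⇒ B=7.
Step 4. [col 2: A + S ≡ S (mod 10)] in column 2 we have A+S≡S with carry-in 1; given S=1 and digits 1,4,7 already taken and all letters distinct, that pins A to 9, so A=9.
Step 5. [col 3: Q + F ≡ H (mod 10)] column 3 (Q + F ≡ H (mod 10), carry-in 1) doesn't pin F yet; pick F=8 and continue. So F=8.
Step 6. [col 3: Q + F ≡ H (mod 10)] no forcing yet in column 3 (carry-in 1); Q=3 is free and consistent — try it ⇒ Q=3.
Step 7. [col 3: Q + F ≡ H (mod 10)] in column 3 we have Q+F≡H with carry-in 1; given Q=3, F=8 and digits 1,3,4,7,8,9 already taken and all letters distinct, that pins H to 2, so H=2.
Step 8. [col 5: N + F ≡ Q (mod 10)] column 5 reads N+F+carry(0)=Q with F=8, Q=3; with digits 1,2,3,4,7,8,9 already taken and all letters distinct, the only value for N is 5 ⇒ N=5.

Answer: A=9, B=7, F=8, H=2, L=4, N=5, Q=3, S=1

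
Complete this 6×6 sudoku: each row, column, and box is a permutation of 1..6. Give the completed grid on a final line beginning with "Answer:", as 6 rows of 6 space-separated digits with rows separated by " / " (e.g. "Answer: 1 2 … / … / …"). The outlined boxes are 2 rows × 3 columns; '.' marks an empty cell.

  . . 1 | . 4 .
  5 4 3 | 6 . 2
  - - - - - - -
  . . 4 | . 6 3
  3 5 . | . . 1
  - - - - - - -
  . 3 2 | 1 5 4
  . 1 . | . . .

Step 1. [r4c5∈{2}] only 2 remains possible at r4c5 ⇒ r4c5=2.
Step 2. [r5c1∈{6}] r5c1 has the single candidate 6, so r5c1=6.
Step 3. [r3c2∈{2}] r3c2 has the single candidate 2, so r3c2=2.
Step 4. [r1c4∈{3,5}] 3 has one home in row 1: r1c4. So r1c4=3.
Step 5. [r3c4∈{5}] r3c4 has the single candidate 5, so r3c4=5.
Step 6. [r1c2∈{6}] r1c2 has the single candidate 6 ⇒ r1c2=6.
Step 7. [r6c4∈{2}] nothing but 2 survives at r6c4. So r6c4=2.
Step 8. [r6c5∈{3}] only 3 remains possible at r6c5. So r6c5=3.
Step 9. [r4c4∈{4}] nothing but 4 survives at r4c4. So r4c4=4.
Step 10. [r3c1∈{1}] only 1 remains possible at r3c1, so r3c1=1.
Step 11. [r1c6∈{5}] r1c6's peers cover all but 5 ⇒ r1c6=5.
Step 12. [r2c5∈{1}] nothing but 1 survives at r2c5 ⇒ r2c5=1.
Step 13. [r6c6∈{6}] r6c6 is down to just 6, so r6c6=6.
Step 14. [r6c3∈{5}] r6c3's peers cover all but 5, so r6c3=5.
Step 15. [r1c1∈{2}] nothing but 2 survives at r1c1 ⇒ r1c1=2.
Step 16. [r4c3∈{6}] r4c3 has the single candidate 6, so r4c3=6.
Step 17. [r6c1∈{4}] r6c1's peers cover all but 4. So r6c1=4.

Answer: 2 6 1 3 4 5 / 5 4 3 6 1 2 / 1 2 4 5 6 3 / 3 5 6 4 2 1 / 6 3 2 1 5 4 / 4 1 5 2 3 6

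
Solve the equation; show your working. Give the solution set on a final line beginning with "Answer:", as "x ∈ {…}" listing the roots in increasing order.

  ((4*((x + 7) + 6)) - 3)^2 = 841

Step 1. [((4*((x + 7) + 6)) - 3)^2 = 841] LHS squared, RHS 841 ≥ 0: apply √ (±). So sqrt: (4*((x + 7) + 6)) - 3 = 29 or -29.
Step 2. [(4*((x + 7) + 6)) - 3 = 29 or -29] 3 comes off first (add 3). So sub: 4*((x + 7) + 6) = 32 or -26.
Step 3. [4*((x + 7) + 6) = 32 or -26] 4·(inner) — divide through by 4. So div: (x + 7) + 6 = 8 or -13/2.
Step 4. [(x + 7) + 6 = 8 or -13/2] peel the +6: subtract 6 from each side. So sub: x + 7 = 2 or -25/2.
Step 5. [x + 7 = 2 or -25/2] the outer +7 inverts by subtracting 7, so sub: x = -5 or -39/2.

Answer: x ∈ {-39/2, -5}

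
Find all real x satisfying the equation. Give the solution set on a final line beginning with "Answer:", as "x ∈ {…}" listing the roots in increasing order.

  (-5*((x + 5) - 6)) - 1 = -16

Step 1. [(-5*((x + 5) - 6)) - 1 = -16] the outer -1 inverts by adding 1. So sub: -5*((x + 5) - 6) = -15.
Step 2. [-5*((x + 5) - 6) = -15] -5 out front; divide by -5, so div: (x + 5) - 6 = 3.
Step 3. [(x + 5) - 6 = 3] 6 comes off first (add 6). So sub: x + 5 = 9.
Step 4. [x + 5 = 9] peel the +5: subtract 5 from each side ⇒ sub: x = 4.

Answer: x ∈ {4}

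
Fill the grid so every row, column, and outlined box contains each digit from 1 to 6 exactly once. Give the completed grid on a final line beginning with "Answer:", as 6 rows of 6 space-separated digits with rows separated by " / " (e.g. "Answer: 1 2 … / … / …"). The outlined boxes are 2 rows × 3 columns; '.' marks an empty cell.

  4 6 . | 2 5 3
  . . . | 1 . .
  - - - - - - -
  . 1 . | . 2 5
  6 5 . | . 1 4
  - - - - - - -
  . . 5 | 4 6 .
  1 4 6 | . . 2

Step 1. [r3c1∈{3}] r3c1 has the single candidate 3 ⇒ r3c1=3.
Step 2. [r5c1∈{2}] r5c1 has the single candidate 2. So r5c1=2.
Step 3. [r2c3∈{2,3}] across col 3, 3 lands solely at r2c3. So r2c3=3.
Step 4. [r4c4∈{3}] r4c4's peers cover all but 3. So r4c4=3.
Step 5. [r5c2∈{3}] only 3 remains possible at r5c2, so r5c2=3.
Step 6. [r1c3∈{1}] r1c3 has the single candidate 1, so r1c3=1.
Step 7. [r2c1∈{5}] r2c1's peers cover all but 5, so r2c1=5.
Step 8. [r6c4∈{5}] r6c4 has the single candidate 5, so r6c4=5.
Step 9. [r5c6∈{1}] r5c6's peers cover all but 1, so r5c6=1.
Step 10. [r3c4∈{6}] nothing but 6 survives at r3c4. So r3c4=6.
Step 11. [r3c3∈{4}] nothing but 4 survives at r3c3 ⇒ r3c3=4.
Step 12. [r4c3∈{2}] r4c3's peers cover all but 2, so r4c3=2.
Step 13. [r2c6∈{6}] r2c6 has the single candidate 6, so r2c6=6.
Step 14. [r6c5∈{3}] r6c5 is down to just 3. So r6c5=3.
Step 15. [r2c2∈{2}] nothing but 2 survives at r2c2. So r2c2=2.
Step 16. [r2c5∈{4}] nothing but 4 survives at r2c5. So r2c5=4.

Answer: 4 6 1 2 5 3 / 5 2 3 1 4 6 / 3 1 4 6 2 5 / 6 5 2 3 1 4 / 2 3 5 4 6 1 / 1 4 6 5 3 2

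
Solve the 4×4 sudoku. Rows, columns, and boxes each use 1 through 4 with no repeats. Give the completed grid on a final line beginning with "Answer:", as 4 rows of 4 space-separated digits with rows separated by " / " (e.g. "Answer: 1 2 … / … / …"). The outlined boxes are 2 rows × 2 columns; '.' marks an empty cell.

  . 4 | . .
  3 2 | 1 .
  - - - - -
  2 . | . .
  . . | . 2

Step 1. [r3c4∈{1,3,4}] 1 has one home in col 4: r3c4, so r3c4=1.
Step 2. [r3c3∈{3,4}] in row 3, 4 fits only at r3c3. So r3c3=4.
Step 3. [r4c3∈{3}] nothing but 3 survives at r4c3 ⇒ r4c3=3.
Step 4. [r1c1∈{1}] nothing but 1 survives at r1c1, so r1c1=1.
Step 5. [r2c4∈{4}] r2c4's peers cover all but 4. So r2c4=4.
Step 6. [r3c2∈{3}] nothing but 3 survives at r3c2, so r3c2=3.
Step 7. [r4c2∈{1}] r4c2 has the single candidate 1 ⇒ r4c2=1.
Step 8. [r1c4∈{3}] nothing but 3 survives at r1c4 ⇒ r1c4=3.
Step 9. [r4c1∈{4}] nothing but 4 survives at r4c1, so r4c1=4.
Step 10. [r1c3∈{2}] nothing but 2 survives at r1c3, so r1c3=2.

Answer: 1 4 2 3 / 3 2 1 4 / 2 3 4 1 / 4 1 3 2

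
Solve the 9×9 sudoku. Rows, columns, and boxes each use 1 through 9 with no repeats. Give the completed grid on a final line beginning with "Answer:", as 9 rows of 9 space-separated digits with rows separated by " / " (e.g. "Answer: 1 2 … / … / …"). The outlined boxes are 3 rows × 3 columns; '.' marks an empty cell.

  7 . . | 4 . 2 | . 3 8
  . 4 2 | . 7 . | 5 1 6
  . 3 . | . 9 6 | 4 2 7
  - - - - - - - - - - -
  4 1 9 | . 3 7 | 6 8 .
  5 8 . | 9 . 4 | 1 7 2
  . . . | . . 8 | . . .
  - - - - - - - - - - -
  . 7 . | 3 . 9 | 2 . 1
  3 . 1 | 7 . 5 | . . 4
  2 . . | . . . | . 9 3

Step 1. [r6c1∈{6}] r6c1 is down to just 6. So r6c1=6.
Step 2. [r9c4∈{1,6,8}] 6 has one home in col 4: r9c4. So r9c4=6.
Step 3. [r7c1∈{8}] r7c1's peers cover all but 8. So r7c1=8.
Step 4. [r1c5∈{1,5}] row 1 places 1 nowhere but r1c5. So r1c5=1.
Step 5. [r6c5∈{2,5}] r6c5 is the only open cell in col 5 admitting 5. So r6c5=5.
Step 6. [r9c2∈{5}] only 5 remains possible at r9c2 ⇒ r9c2=5.
Step 7. [r3c3∈{5,8}] r3c3 is the only open cell in col 3 admitting 8. So r3c3=8.
Step 8. [r8c8∈{6}] nothing but 6 survives at r8c8, so r8c8=6.
Step 9. [r6c7∈{3,9}] r6c7 is the only open cell in col 7 admitting 3, so r6c7=3.
Step 10. [r7c5∈{4}] r7c5 has the single candidate 4. So r7c5=4.
Step 11. [r1c2∈{6,9}] in col 2, 6 fits only at r1c2 ⇒ r1c2=6.
Step 12. [r8c7∈{8}] nothing but 8 survives at r8c7. So r8c7=8.
Step 13. [r4c4∈{2}] only 2 remains possible at r4c4. So r4c4=2.
Step 14. [r6c2∈{2}] only 2 remains possible at r6c2, so r6c2=2.
Step 15. [r8c5∈{2}] only 2 remains possible at r8c5 ⇒ r8c5=2.
Step 16. [r3c4∈{5}] nothing but 5 survives at r3c4 ⇒ r3c4=5.
Step 17. [r9c7∈{7}] only 7 remains possible at r9c7. So r9c7=7.
Step 18. [r9c3∈{4}] r9c3 is down to just 4, so r9c3=4.
Step 19. [r1c7∈{9}] only 9 remains possible at r1c7 ⇒ r1c7=9.
Step 20. [r1c3∈{5}] r1c3's peers cover all but 5. So r1c3=5.
Step 21. [r7c3∈{6}] r7c3 has the single candidate 6. So r7c3=6.
Step 22. [r4c9∈{5}] nothing but 5 survives at r4c9 ⇒ r4c9=5.
Step 23. [r3c1∈{1}] r3c1 is down to just 1 ⇒ r3c1=1.
Step 24. [r9c5∈{8}] r9c5's peers cover all but 8. So r9c5=8.
Step 25. [r2c4∈{8}] only 8 remains possible at r2c4, so r2c4=8.
Step 26. [r6c3∈{7}] r6c3 has the single candidate 7 ⇒ r6c3=7.
Step 27. [r9c6∈{1}] only 1 remains possible at r9c6. So r9c6=1.
Step 28. [r6c9∈{9}] r6c9's peers cover all but 9, so r6c9=9.
Step 29. [r5c5∈{6}] only 6 remains possible at r5c5 ⇒ r5c5=6.
Step 30. [r6c4∈{1}] only 1 remains possible at r6c4 ⇒ r6c4=1.
Step 31. [r6c8∈{4}] r6c8 is down to just 4, so r6c8=4.
Step 32. [r2c6∈{3}] r2c6 has the single candidate 3 ⇒ r2c6=3.
Step 33. [r7c8∈{5}] r7c8 has the single candidate 5. So r7c8=5.
Step 34. [r2c1∈{9}] r2c1 is down to just 9. So r2c1=9.
Step 35. [r5c3∈{3}] r5c3 has the single candidate 3. So r5c3=3.
Step 36. [r8c2∈{9}] r8c2 is down to just 9, so r8c2=9.

Answer: 7 6 5 4 1 2 9 3 8 / 9 4 2 8 7 3 5 1 6 / 1 3 8 5 9 6 4 2 7 / 4 1 9 2 3 7 6 8 5 / 5 8 3 9 6 4 1 7 2 / 6 2 7 1 5 8 3 4 9 / 8 7 6 3 4 9 2 5 1 / 3 9 1 7 2 5 8 6 4 / 2 5 4 6 8 1 7 9 3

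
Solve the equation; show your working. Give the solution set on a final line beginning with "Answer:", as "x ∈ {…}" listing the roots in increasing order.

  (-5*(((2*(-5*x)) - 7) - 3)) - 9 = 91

Step 1. [(-5*(((2*(-5*x)) - 7) - 3)) - 9 = 91] the outer -9 inverts by adding 9, so sub: -5*(((2*(-5*x)) - 7) - 3) = 100.
Step 2. [-5*(((2*(-5*x)) - 7) - 3) = 100] -5 out front; divide by -5 ⇒ div: ((2*(-5*x)) - 7) - 3 = -20.
Step 3. [((2*(-5*x)) - 7) - 3 = -20] 3 comes off first (add 3), so sub: (2*(-5*x)) - 7 = -17.
Step 4. [(2*(-5*x)) - 7 = -17] -7 is outermost — add 7 both sides ⇒ sub: 2*(-5*x) = -10.
Step 5. [2*(-5*x) = -10] LHS = 2·(…); ÷2 both sides ⇒ div: -5*x = -5.
Step 6. [-5*x = -5] -5·(inner) — divide through by -5 ⇒ div: x = 1.

Answer: x ∈ {1}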